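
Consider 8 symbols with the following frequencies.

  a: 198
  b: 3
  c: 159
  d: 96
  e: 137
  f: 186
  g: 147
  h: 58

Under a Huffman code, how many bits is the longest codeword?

Merge the two lowest-weight nodes at each step:
merge b(3) and h(58): 61
merge 61 and d(96): 157
merge e(137) and g(147): 284
merge 157 and c(159): 316
merge f(186) and a(198): 384
merge 284 and 316: 600
merge 384 and 600: 984
The first pair merged (b, h) ends up deepest, at depth 5.

5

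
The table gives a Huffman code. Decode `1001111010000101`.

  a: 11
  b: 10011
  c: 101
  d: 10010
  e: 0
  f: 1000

baefec

Read left to right; each codeword is recognised as soon as it completes (prefix code):
  10011→b | 11→a | 0→e | 1000→f | 0→e | 101→c
Decoded message: baefec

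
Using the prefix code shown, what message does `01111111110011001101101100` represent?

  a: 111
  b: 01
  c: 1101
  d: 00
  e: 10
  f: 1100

baaffcef

Read left to right; each codeword is recognised as soon as it completes (prefix code):
  01→b | 111→a | 111→a | 1100→f | 1100→f | 1101→c | 10→e | 1100→f
Decoded message: baaffcef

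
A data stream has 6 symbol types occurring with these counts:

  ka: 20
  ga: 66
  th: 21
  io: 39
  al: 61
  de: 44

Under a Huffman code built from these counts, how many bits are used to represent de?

2

Huffman merges, smallest pair first:
ka(20) + th(21) → 41
io(39) + 41 → 80
de(44) + al(61) → 105
ga(66) + 80 → 146
105 + 146 → 251
de sits 2 levels below the root, so its codeword is 2 bits.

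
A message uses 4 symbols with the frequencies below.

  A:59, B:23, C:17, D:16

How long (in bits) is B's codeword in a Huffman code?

2

Repeatedly merge the two smallest:
merge D(16) and C(17): 33
merge B(23) and 33: 56
merge 56 and A(59): 115
B's leaf is at depth 2, giving a 2-bit codeword.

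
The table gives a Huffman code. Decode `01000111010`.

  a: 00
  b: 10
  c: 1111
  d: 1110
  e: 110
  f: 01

Read left to right; each codeword is recognised as soon as it completes (prefix code):
  01→f | 00→a | 01→f | 110→e | 10→b
Decoded message: fafeb

fafeb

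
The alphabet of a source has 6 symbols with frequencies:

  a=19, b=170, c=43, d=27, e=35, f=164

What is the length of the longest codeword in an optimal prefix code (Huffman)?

Merge the two lowest-weight nodes at each step:
combine a(19), d(27) → 46
combine e(35), c(43) → 78
combine 46, 78 → 124
combine 124, f(164) → 288
combine b(170), 288 → 458
Maximum depth reached is 4.

4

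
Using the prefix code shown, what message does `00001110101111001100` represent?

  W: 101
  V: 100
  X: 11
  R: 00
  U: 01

Read left to right; each codeword is recognised as soon as it completes (prefix code):
  00→R | 00→R | 11→X | 101→W | 01→U | 11→X | 100→V | 11→X | 00→R
Decoded message: RRXWUXVXR

RRXWUXVXR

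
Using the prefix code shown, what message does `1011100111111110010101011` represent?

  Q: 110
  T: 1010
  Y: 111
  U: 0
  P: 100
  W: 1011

Read left to right; each codeword is recognised as soon as it completes (prefix code):
  1011→W | 100→P | 111→Y | 111→Y | 110→Q | 0→U | 1010→T | 1011→W
Decoded message: WPYYQUTW

WPYYQUTW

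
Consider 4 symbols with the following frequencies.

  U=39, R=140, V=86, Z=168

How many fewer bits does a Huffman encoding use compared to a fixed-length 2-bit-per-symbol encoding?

Fixed-length: 2 bits × 433 symbols = 866 bits.
Huffman merges:
merge U(39) and V(86): 125
merge 125 and R(140): 265
merge Z(168) and 265: 433
Huffman total = 125 + 265 + 433 = 823 bits.
Saving = 866 − 823 = 43 bits.

43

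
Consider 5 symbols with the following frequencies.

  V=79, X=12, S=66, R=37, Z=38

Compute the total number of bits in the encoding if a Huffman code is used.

Greedily combine the two least-frequent nodes:
combine X(12), R(37) → 49
combine Z(38), 49 → 87
combine S(66), V(79) → 145
combine 87, 145 → 232
Total encoded bits = sum of merged weights = 49 + 87 + 145 + 232 = 513.

513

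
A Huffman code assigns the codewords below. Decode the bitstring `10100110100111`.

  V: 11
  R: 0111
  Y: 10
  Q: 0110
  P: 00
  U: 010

Read left to right; each codeword is recognised as soon as it completes (prefix code):
  10→Y | 10→Y | 0110→Q | 10→Y | 0111→R
Decoded message: YYQYR

YYQYR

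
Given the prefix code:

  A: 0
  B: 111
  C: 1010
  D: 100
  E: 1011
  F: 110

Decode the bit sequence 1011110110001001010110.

EFFAADCF

Read left to right; each codeword is recognised as soon as it completes (prefix code):
  1011→E | 110→F | 110→F | 0→A | 0→A | 100→D | 1010→C | 110→F
Decoded message: EFFAADCF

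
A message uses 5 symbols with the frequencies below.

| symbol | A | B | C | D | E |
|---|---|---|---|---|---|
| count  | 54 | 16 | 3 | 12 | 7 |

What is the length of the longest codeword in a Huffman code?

Merge the two lowest-weight nodes at each step:
combine C(3), E(7) → 10
combine 10, D(12) → 22
combine B(16), 22 → 38
combine 38, A(54) → 92
The rarest symbols sit at the bottom; the longest codeword is 4 bits.

4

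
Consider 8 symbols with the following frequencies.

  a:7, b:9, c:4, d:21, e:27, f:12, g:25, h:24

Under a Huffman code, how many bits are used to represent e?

Build the tree from the bottom:
merge c(4) and a(7): 11
merge b(9) and 11: 20
merge f(12) and 20: 32
merge d(21) and h(24): 45
merge g(25) and e(27): 52
merge 32 and 45: 77
merge 52 and 77: 129
e sits 2 levels below the root, so its codeword is 2 bits.

2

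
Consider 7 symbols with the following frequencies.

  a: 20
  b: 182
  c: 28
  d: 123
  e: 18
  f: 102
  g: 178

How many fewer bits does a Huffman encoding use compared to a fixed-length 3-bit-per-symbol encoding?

Fixed-length: 3 bits × 651 symbols = 1953 bits.
Huffman merges:
merge e(18) and a(20): 38
merge c(28) and 38: 66
merge 66 and f(102): 168
merge d(123) and 168: 291
merge g(178) and b(182): 360
merge 291 and 360: 651
Huffman total = 38 + 66 + 168 + 291 + 360 + 651 = 1574 bits.
Saving = 1953 − 1574 = 379 bits.

379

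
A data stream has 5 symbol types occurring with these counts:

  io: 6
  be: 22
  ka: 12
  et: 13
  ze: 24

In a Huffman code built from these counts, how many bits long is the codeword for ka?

Build the tree from the bottom:
merge io(6) and ka(12): 18
merge et(13) and 18: 31
merge be(22) and ze(24): 46
merge 31 and 46: 77
The subtree containing ka is merged 3 times, so code length = 3.

3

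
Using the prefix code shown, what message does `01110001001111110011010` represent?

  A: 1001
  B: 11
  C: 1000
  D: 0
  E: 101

Read left to right; each codeword is recognised as soon as it completes (prefix code):
  0→D | 11→B | 1000→C | 1001→A | 11→B | 11→B | 1001→A | 101→E | 0→D
Decoded message: DBCABBAED

DBCABBAED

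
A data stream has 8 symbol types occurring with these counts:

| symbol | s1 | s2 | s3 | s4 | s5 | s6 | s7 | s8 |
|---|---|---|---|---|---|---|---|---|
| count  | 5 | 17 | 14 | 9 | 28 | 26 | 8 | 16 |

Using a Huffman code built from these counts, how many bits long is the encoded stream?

Merge the two smallest weights repeatedly:
combine s1(5), s7(8) → 13
combine s4(9), 13 → 22
combine s3(14), s8(16) → 30
combine s2(17), 22 → 39
combine s6(26), s5(28) → 54
combine 30, 39 → 69
combine 54, 69 → 123
The encoded length is the sum of every internal node's weight: 13 + 22 + 30 + 39 + 54 + 69 + 123 = 350 bits.

350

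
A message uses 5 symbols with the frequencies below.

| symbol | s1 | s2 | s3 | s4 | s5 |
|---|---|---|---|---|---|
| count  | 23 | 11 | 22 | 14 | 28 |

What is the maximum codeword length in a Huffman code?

3

Merge the two lowest-weight nodes at each step:
s2(11) + s4(14) → 25
s3(22) + s1(23) → 45
25 + s5(28) → 53
45 + 53 → 98
The first pair merged (s2, s4) ends up deepest, at depth 3.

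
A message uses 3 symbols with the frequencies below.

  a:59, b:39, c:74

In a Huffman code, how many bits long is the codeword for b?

2

Build the tree from the bottom:
merge b(39) and a(59): 98
merge c(74) and 98: 172
b's leaf is at depth 2, giving a 2-bit codeword.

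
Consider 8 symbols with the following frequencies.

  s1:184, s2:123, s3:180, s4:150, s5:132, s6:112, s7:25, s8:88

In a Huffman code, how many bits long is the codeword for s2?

Huffman merges, smallest pair first:
s7(25) + s8(88) → 113
s6(112) + 113 → 225
s2(123) + s5(132) → 255
s4(150) + s3(180) → 330
s1(184) + 225 → 409
255 + 330 → 585
409 + 585 → 994
The subtree containing s2 is merged 3 times, so code length = 3.

3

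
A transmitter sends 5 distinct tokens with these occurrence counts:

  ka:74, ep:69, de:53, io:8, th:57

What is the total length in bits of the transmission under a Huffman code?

583

Build the Huffman tree bottom-up:
merge io(8) and de(53): 61
merge th(57) and 61: 118
merge ep(69) and ka(74): 143
merge 118 and 143: 261
Total encoded bits = sum of merged weights = 61 + 118 + 143 + 261 = 583.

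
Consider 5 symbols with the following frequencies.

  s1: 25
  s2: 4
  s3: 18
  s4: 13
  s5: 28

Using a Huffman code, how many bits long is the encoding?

Greedily combine the two least-frequent nodes:
merge s2(4) and s4(13): 17
merge 17 and s3(18): 35
merge s1(25) and s5(28): 53
merge 35 and 53: 88
The encoded length is the sum of every internal node's weight: 17 + 35 + 53 + 88 = 193 bits.

193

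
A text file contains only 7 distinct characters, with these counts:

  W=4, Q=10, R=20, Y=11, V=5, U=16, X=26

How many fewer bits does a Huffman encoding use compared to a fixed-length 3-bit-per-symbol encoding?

37

Fixed-length: 3 bits × 92 symbols = 276 bits.
Huffman merges:
merge W(4) and V(5): 9
merge 9 and Q(10): 19
merge Y(11) and U(16): 27
merge 19 and R(20): 39
merge X(26) and 27: 53
merge 39 and 53: 92
Huffman total = 9 + 19 + 27 + 39 + 53 + 92 = 239 bits.
Saving = 276 − 239 = 37 bits.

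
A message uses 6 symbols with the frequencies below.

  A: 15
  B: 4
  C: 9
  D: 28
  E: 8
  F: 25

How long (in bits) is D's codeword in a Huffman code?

Repeatedly merge the two smallest:
combine B(4), E(8) → 12
combine C(9), 12 → 21
combine A(15), 21 → 36
combine F(25), D(28) → 53
combine 36, 53 → 89
The subtree containing D is merged 2 times, so code length = 2.

2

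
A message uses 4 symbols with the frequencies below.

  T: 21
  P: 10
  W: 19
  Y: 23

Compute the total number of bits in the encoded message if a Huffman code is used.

146

Merge the two smallest weights repeatedly:
P(10) + W(19) → 29
T(21) + Y(23) → 44
29 + 44 → 73
Total encoded bits = sum of merged weights = 29 + 44 + 73 = 146.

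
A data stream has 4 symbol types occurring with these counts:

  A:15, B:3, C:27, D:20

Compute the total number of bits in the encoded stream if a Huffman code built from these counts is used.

121

Greedily combine the two least-frequent nodes:
B(3) + A(15) → 18
18 + D(20) → 38
C(27) + 38 → 65
The encoded length is the sum of every internal node's weight: 18 + 38 + 65 = 121 bits.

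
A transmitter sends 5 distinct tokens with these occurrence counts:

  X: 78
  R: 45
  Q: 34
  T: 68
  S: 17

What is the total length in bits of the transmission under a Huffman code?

Build the Huffman tree bottom-up:
combine S(17), Q(34) → 51
combine R(45), 51 → 96
combine T(68), X(78) → 146
combine 96, 146 → 242
Each symbol's bit-cost is frequency × depth; summing gives 535 bits (equivalently 51 + 96 + 146 + 242).

535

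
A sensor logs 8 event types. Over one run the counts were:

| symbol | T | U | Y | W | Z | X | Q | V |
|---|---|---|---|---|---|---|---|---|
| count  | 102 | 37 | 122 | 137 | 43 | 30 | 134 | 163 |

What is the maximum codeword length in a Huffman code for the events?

5

Merge the two lowest-weight nodes at each step:
X(30) + U(37) → 67
Z(43) + 67 → 110
T(102) + 110 → 212
Y(122) + Q(134) → 256
W(137) + V(163) → 300
212 + 256 → 468
300 + 468 → 768
Maximum depth reached is 5.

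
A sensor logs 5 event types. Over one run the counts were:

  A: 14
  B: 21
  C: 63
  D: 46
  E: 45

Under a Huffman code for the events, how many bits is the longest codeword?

Merge the two lowest-weight nodes at each step:
A(14) + B(21) → 35
35 + E(45) → 80
D(46) + C(63) → 109
80 + 109 → 189
Maximum depth reached is 3.

3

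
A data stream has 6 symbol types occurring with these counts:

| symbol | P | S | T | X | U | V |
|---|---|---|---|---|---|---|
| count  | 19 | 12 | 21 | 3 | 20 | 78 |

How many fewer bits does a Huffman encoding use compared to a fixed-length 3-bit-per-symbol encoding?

141

Fixed-length: 3 bits × 153 symbols = 459 bits.
Huffman merges:
X(3) + S(12) → 15
15 + P(19) → 34
U(20) + T(21) → 41
34 + 41 → 75
75 + V(78) → 153
Huffman total = 15 + 34 + 41 + 75 + 153 = 318 bits.
Saving = 459 − 318 = 141 bits.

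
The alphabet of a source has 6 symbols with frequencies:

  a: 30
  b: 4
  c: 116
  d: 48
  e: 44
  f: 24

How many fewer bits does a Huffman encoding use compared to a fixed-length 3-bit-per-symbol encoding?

Fixed-length: 3 bits × 266 symbols = 798 bits.
Huffman merges:
b(4) + f(24) → 28
28 + a(30) → 58
e(44) + d(48) → 92
58 + 92 → 150
c(116) + 150 → 266
Huffman total = 28 + 58 + 92 + 150 + 266 = 594 bits.
Saving = 798 − 594 = 204 bits.

204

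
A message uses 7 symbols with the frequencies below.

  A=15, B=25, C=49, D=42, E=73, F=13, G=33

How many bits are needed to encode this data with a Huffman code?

656

Merge the two smallest weights repeatedly:
merge F(13) and A(15): 28
merge B(25) and 28: 53
merge G(33) and D(42): 75
merge C(49) and 53: 102
merge E(73) and 75: 148
merge 102 and 148: 250
The encoded length is the sum of every internal node's weight: 28 + 53 + 75 + 102 + 148 + 250 = 656 bits.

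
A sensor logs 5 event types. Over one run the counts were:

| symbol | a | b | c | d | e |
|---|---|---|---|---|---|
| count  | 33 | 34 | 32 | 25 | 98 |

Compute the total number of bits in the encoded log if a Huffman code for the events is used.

470

Greedily combine the two least-frequent nodes:
merge d(25) and c(32): 57
merge a(33) and b(34): 67
merge 57 and 67: 124
merge e(98) and 124: 222
Total encoded bits = sum of merged weights = 57 + 67 + 124 + 222 = 470.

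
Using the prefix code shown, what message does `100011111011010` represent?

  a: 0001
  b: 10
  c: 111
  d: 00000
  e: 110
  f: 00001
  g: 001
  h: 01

Read left to right; each codeword is recognised as soon as it completes (prefix code):
  10→b | 001→g | 111→c | 10→b | 110→e | 10→b
Decoded message: bgcbeb

bgcbeb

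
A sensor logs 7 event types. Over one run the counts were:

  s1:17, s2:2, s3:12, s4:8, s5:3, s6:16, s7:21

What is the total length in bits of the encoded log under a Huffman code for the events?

201

Greedily combine the two least-frequent nodes:
merge s2(2) and s5(3): 5
merge 5 and s4(8): 13
merge s3(12) and 13: 25
merge s6(16) and s1(17): 33
merge s7(21) and 25: 46
merge 33 and 46: 79
Each symbol's bit-cost is frequency × depth; summing gives 201 bits (equivalently 5 + 13 + 25 + 33 + 46 + 79).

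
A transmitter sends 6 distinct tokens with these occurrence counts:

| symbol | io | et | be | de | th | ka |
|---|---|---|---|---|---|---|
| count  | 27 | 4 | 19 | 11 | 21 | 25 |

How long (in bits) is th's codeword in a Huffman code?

2

Huffman merges, smallest pair first:
et(4) + de(11) → 15
15 + be(19) → 34
th(21) + ka(25) → 46
io(27) + 34 → 61
46 + 61 → 107
The subtree containing th is merged 2 times, so code length = 2.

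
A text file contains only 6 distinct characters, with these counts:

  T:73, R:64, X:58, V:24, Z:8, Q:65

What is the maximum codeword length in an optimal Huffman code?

Merge the two lowest-weight nodes at each step:
combine Z(8), V(24) → 32
combine 32, X(58) → 90
combine R(64), Q(65) → 129
combine T(73), 90 → 163
combine 129, 163 → 292
The first pair merged (Z, V) ends up deepest, at depth 4.

4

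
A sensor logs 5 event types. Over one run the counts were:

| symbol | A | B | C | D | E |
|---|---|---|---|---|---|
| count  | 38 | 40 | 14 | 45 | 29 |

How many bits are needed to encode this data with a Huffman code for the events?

Greedily combine the two least-frequent nodes:
combine C(14), E(29) → 43
combine A(38), B(40) → 78
combine 43, D(45) → 88
combine 78, 88 → 166
Each symbol's bit-cost is frequency × depth; summing gives 375 bits (equivalently 43 + 78 + 88 + 166).

375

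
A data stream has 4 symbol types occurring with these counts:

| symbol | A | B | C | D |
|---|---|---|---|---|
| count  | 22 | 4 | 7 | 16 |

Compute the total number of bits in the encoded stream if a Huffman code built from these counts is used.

87

Greedily combine the two least-frequent nodes:
B(4) + C(7) → 11
11 + D(16) → 27
A(22) + 27 → 49
The encoded length is the sum of every internal node's weight: 11 + 27 + 49 = 87 bits.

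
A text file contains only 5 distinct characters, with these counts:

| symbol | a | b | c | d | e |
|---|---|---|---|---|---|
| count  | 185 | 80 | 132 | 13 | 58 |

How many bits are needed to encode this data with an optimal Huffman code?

Build the Huffman tree bottom-up:
d(13) + e(58) → 71
71 + b(80) → 151
c(132) + 151 → 283
a(185) + 283 → 468
The encoded length is the sum of every internal node's weight: 71 + 151 + 283 + 468 = 973 bits.

973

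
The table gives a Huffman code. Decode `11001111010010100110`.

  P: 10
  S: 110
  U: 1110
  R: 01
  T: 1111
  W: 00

SRUPRRWS

Read left to right; each codeword is recognised as soon as it completes (prefix code):
  110→S | 01→R | 1110→U | 10→P | 01→R | 01→R | 00→W | 110→S
Decoded message: SRUPRRWS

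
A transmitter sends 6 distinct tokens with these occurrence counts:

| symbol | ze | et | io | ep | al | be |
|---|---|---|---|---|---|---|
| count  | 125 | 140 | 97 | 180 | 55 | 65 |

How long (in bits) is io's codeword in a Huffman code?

Repeatedly merge the two smallest:
al(55) + be(65) → 120
io(97) + 120 → 217
ze(125) + et(140) → 265
ep(180) + 217 → 397
265 + 397 → 662
The subtree containing io is merged 3 times, so code length = 3.

3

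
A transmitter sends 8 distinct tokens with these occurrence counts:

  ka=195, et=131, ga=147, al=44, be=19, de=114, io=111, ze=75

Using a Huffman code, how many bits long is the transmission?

2367

Greedily combine the two least-frequent nodes:
be(19) + al(44) → 63
63 + ze(75) → 138
io(111) + de(114) → 225
et(131) + 138 → 269
ga(147) + ka(195) → 342
225 + 269 → 494
342 + 494 → 836
Each symbol's bit-cost is frequency × depth; summing gives 2367 bits (equivalently 63 + 138 + 225 + 269 + 342 + 494 + 836).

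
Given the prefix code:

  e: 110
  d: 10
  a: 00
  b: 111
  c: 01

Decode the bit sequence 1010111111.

ddbb

Read left to right; each codeword is recognised as soon as it completes (prefix code):
  10→d | 10→d | 111→b | 111→b
Decoded message: ddbb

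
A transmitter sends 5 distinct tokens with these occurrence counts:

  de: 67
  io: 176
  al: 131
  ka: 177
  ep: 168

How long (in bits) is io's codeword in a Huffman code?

Huffman merges, smallest pair first:
de(67) + al(131) → 198
ep(168) + io(176) → 344
ka(177) + 198 → 375
344 + 375 → 719
The subtree containing io is merged 2 times, so code length = 2.

2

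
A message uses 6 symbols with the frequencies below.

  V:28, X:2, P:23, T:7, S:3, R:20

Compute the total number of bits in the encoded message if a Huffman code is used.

Greedily combine the two least-frequent nodes:
combine X(2), S(3) → 5
combine 5, T(7) → 12
combine 12, R(20) → 32
combine P(23), V(28) → 51
combine 32, 51 → 83
Total encoded bits = sum of merged weights = 5 + 12 + 32 + 51 + 83 = 183.

183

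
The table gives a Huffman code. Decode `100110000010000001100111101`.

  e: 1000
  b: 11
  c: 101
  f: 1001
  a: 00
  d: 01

Read left to right; each codeword is recognised as soon as it completes (prefix code):
  1001→f | 1000→e | 00→a | 1000→e | 00→a | 01→d | 1001→f | 11→b | 101→c
Decoded message: feaeadfbc

feaeadfbc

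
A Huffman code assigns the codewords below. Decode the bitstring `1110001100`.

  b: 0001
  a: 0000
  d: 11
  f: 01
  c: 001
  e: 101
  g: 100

dgfg

Read left to right; each codeword is recognised as soon as it completes (prefix code):
  11→d | 100→g | 01→f | 100→g
Decoded message: dgfg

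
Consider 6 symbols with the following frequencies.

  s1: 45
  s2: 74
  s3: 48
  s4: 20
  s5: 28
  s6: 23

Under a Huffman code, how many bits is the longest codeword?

4

Merge the two lowest-weight nodes at each step:
merge s4(20) and s6(23): 43
merge s5(28) and 43: 71
merge s1(45) and s3(48): 93
merge 71 and s2(74): 145
merge 93 and 145: 238
Maximum depth reached is 4.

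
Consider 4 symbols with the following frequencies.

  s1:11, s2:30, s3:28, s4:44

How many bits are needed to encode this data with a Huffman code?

Greedily combine the two least-frequent nodes:
merge s1(11) and s3(28): 39
merge s2(30) and 39: 69
merge s4(44) and 69: 113
Each symbol's bit-cost is frequency × depth; summing gives 221 bits (equivalently 39 + 69 + 113).

221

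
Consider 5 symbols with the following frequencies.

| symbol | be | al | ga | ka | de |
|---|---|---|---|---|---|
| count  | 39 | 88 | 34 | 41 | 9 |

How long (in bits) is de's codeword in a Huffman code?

Build the tree from the bottom:
combine de(9), ga(34) → 43
combine be(39), ka(41) → 80
combine 43, 80 → 123
combine al(88), 123 → 211
de's leaf is at depth 3, giving a 3-bit codeword.

3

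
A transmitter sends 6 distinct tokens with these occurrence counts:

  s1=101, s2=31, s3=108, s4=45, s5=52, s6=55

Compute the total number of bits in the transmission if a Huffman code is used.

Merge the two smallest weights repeatedly:
combine s2(31), s4(45) → 76
combine s5(52), s6(55) → 107
combine 76, s1(101) → 177
combine 107, s3(108) → 215
combine 177, 215 → 392
Total encoded bits = sum of merged weights = 76 + 107 + 177 + 215 + 392 = 967.

967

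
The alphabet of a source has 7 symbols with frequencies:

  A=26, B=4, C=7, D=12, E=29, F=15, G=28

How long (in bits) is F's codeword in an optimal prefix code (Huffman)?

3

Build the tree from the bottom:
merge B(4) and C(7): 11
merge 11 and D(12): 23
merge F(15) and 23: 38
merge A(26) and G(28): 54
merge E(29) and 38: 67
merge 54 and 67: 121
F's leaf is at depth 3, giving a 3-bit codeword.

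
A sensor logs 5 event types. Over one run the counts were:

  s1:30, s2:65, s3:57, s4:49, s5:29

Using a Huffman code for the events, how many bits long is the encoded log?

Build the Huffman tree bottom-up:
s5(29) + s1(30) → 59
s4(49) + s3(57) → 106
59 + s2(65) → 124
106 + 124 → 230
The encoded length is the sum of every internal node's weight: 59 + 106 + 124 + 230 = 519 bits.

519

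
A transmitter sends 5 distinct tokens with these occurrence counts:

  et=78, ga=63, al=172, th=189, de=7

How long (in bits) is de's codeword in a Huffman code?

Repeatedly merge the two smallest:
combine de(7), ga(63) → 70
combine 70, et(78) → 148
combine 148, al(172) → 320
combine th(189), 320 → 509
de sits 4 levels below the root, so its codeword is 4 bits.

4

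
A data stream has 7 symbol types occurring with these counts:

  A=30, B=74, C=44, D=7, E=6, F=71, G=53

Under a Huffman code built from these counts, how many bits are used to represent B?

2

Repeatedly merge the two smallest:
combine E(6), D(7) → 13
combine 13, A(30) → 43
combine 43, C(44) → 87
combine G(53), F(71) → 124
combine B(74), 87 → 161
combine 124, 161 → 285
B sits 2 levels below the root, so its codeword is 2 bits.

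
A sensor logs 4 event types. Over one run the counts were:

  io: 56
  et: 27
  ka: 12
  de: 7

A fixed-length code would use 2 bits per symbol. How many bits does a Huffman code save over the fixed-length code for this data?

Fixed-length: 2 bits × 102 symbols = 204 bits.
Huffman merges:
de(7) + ka(12) → 19
19 + et(27) → 46
46 + io(56) → 102
Huffman total = 19 + 46 + 102 = 167 bits.
Saving = 204 − 167 = 37 bits.

37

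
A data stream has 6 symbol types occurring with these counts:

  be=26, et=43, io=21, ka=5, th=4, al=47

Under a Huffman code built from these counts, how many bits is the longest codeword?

4

Merge the two lowest-weight nodes at each step:
merge th(4) and ka(5): 9
merge 9 and io(21): 30
merge be(26) and 30: 56
merge et(43) and al(47): 90
merge 56 and 90: 146
The first pair merged (th, ka) ends up deepest, at depth 4.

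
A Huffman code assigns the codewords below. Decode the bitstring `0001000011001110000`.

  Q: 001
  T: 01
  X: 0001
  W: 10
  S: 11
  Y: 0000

Read left to right; each codeword is recognised as soon as it completes (prefix code):
  0001→X | 0000→Y | 11→S | 001→Q | 11→S | 0000→Y
Decoded message: XYSQSY

XYSQSY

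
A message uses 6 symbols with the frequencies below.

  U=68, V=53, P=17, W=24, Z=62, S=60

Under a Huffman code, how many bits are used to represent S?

Huffman merges, smallest pair first:
combine P(17), W(24) → 41
combine 41, V(53) → 94
combine S(60), Z(62) → 122
combine U(68), 94 → 162
combine 122, 162 → 284
The subtree containing S is merged 2 times, so code length = 2.

2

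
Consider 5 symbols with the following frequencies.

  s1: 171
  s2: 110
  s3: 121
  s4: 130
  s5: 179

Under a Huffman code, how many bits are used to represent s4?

Huffman merges, smallest pair first:
s2(110) + s3(121) → 231
s4(130) + s1(171) → 301
s5(179) + 231 → 410
301 + 410 → 711
The subtree containing s4 is merged 2 times, so code length = 2.

2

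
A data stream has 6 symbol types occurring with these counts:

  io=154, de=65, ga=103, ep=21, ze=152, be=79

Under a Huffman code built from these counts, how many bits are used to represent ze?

2

Huffman merges, smallest pair first:
combine ep(21), de(65) → 86
combine be(79), 86 → 165
combine ga(103), ze(152) → 255
combine io(154), 165 → 319
combine 255, 319 → 574
ze's leaf is at depth 2, giving a 2-bit codeword.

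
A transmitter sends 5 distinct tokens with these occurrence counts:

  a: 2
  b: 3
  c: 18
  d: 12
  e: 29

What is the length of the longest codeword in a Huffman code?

4

Merge the two lowest-weight nodes at each step:
a(2) + b(3) → 5
5 + d(12) → 17
17 + c(18) → 35
e(29) + 35 → 64
The rarest symbols sit at the bottom; the longest codeword is 4 bits.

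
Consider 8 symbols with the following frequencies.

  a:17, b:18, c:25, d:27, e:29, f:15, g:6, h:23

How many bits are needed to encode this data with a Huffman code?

472

Greedily combine the two least-frequent nodes:
g(6) + f(15) → 21
a(17) + b(18) → 35
21 + h(23) → 44
c(25) + d(27) → 52
e(29) + 35 → 64
44 + 52 → 96
64 + 96 → 160
Total encoded bits = sum of merged weights = 21 + 35 + 44 + 52 + 64 + 96 + 160 = 472.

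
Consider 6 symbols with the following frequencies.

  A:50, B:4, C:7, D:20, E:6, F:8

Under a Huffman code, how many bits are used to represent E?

Huffman merges, smallest pair first:
B(4) + E(6) → 10
C(7) + F(8) → 15
10 + 15 → 25
D(20) + 25 → 45
45 + A(50) → 95
E's leaf is at depth 4, giving a 4-bit codeword.

4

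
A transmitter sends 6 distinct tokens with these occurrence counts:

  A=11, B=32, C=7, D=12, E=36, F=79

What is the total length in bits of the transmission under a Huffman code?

385

Build the Huffman tree bottom-up:
combine C(7), A(11) → 18
combine D(12), 18 → 30
combine 30, B(32) → 62
combine E(36), 62 → 98
combine F(79), 98 → 177
The encoded length is the sum of every internal node's weight: 18 + 30 + 62 + 98 + 177 = 385 bits.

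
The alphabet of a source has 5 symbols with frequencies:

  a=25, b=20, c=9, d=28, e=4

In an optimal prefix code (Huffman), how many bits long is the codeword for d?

2

Huffman merges, smallest pair first:
combine e(4), c(9) → 13
combine 13, b(20) → 33
combine a(25), d(28) → 53
combine 33, 53 → 86
The subtree containing d is merged 2 times, so code length = 2.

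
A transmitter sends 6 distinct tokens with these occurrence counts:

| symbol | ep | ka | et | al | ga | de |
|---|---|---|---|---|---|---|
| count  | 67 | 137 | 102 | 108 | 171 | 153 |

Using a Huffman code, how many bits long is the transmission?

Merge the two smallest weights repeatedly:
ep(67) + et(102) → 169
al(108) + ka(137) → 245
de(153) + 169 → 322
ga(171) + 245 → 416
322 + 416 → 738
Total encoded bits = sum of merged weights = 169 + 245 + 322 + 416 + 738 = 1890.

1890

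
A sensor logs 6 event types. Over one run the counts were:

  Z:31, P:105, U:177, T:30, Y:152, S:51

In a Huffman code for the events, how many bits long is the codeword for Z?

Repeatedly merge the two smallest:
T(30) + Z(31) → 61
S(51) + 61 → 112
P(105) + 112 → 217
Y(152) + U(177) → 329
217 + 329 → 546
The subtree containing Z is merged 4 times, so code length = 4.

4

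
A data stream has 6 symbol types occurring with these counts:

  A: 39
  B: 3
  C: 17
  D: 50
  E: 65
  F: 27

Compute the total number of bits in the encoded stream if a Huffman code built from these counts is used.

Greedily combine the two least-frequent nodes:
combine B(3), C(17) → 20
combine 20, F(27) → 47
combine A(39), 47 → 86
combine D(50), E(65) → 115
combine 86, 115 → 201
Total encoded bits = sum of merged weights = 20 + 47 + 86 + 115 + 201 = 469.

469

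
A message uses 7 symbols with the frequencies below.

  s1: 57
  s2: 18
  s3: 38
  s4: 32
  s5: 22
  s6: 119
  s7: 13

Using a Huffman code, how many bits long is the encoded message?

Greedily combine the two least-frequent nodes:
merge s7(13) and s2(18): 31
merge s5(22) and 31: 53
merge s4(32) and s3(38): 70
merge 53 and s1(57): 110
merge 70 and 110: 180
merge s6(119) and 180: 299
Each symbol's bit-cost is frequency × depth; summing gives 743 bits (equivalently 31 + 53 + 70 + 110 + 180 + 299).

743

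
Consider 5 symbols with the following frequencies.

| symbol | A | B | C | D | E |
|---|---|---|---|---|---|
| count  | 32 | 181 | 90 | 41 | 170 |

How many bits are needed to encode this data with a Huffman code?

Build the Huffman tree bottom-up:
merge A(32) and D(41): 73
merge 73 and C(90): 163
merge 163 and E(170): 333
merge B(181) and 333: 514
Each symbol's bit-cost is frequency × depth; summing gives 1083 bits (equivalently 73 + 163 + 333 + 514).

1083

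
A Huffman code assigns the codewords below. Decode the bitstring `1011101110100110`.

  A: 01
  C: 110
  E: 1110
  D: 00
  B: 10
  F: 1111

BEEBAB

Read left to right; each codeword is recognised as soon as it completes (prefix code):
  10→B | 1110→E | 1110→E | 10→B | 01→A | 10→B
Decoded message: BEEBAB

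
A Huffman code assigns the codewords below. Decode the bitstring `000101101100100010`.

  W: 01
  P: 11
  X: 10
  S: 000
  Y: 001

SXPWXWSX

Read left to right; each codeword is recognised as soon as it completes (prefix code):
  000→S | 10→X | 11→P | 01→W | 10→X | 01→W | 000→S | 10→X
Decoded message: SXPWXWSX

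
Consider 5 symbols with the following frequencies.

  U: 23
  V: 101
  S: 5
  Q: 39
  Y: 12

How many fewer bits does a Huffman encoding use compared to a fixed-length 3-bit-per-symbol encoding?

Fixed-length: 3 bits × 180 symbols = 540 bits.
Huffman merges:
merge S(5) and Y(12): 17
merge 17 and U(23): 40
merge Q(39) and 40: 79
merge 79 and V(101): 180
Huffman total = 17 + 40 + 79 + 180 = 316 bits.
Saving = 540 − 316 = 224 bits.

224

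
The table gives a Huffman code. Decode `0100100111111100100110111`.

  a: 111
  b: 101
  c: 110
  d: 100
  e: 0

Read left to right; each codeword is recognised as soon as it completes (prefix code):
  0→e | 100→d | 100→d | 111→a | 111→a | 100→d | 100→d | 110→c | 111→a
Decoded message: eddaaddca

eddaaddca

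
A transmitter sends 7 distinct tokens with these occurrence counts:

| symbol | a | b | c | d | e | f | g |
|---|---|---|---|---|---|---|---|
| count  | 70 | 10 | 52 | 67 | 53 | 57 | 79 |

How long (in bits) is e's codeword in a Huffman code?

3

Huffman merges, smallest pair first:
combine b(10), c(52) → 62
combine e(53), f(57) → 110
combine 62, d(67) → 129
combine a(70), g(79) → 149
combine 110, 129 → 239
combine 149, 239 → 388
e sits 3 levels below the root, so its codeword is 3 bits.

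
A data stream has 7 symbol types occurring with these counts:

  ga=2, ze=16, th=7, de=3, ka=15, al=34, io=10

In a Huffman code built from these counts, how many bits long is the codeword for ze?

Build the tree from the bottom:
ga(2) + de(3) → 5
5 + th(7) → 12
io(10) + 12 → 22
ka(15) + ze(16) → 31
22 + 31 → 53
al(34) + 53 → 87
ze sits 3 levels below the root, so its codeword is 3 bits.

3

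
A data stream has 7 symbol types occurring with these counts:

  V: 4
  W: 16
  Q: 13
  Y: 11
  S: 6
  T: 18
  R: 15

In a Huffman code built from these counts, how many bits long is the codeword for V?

4

Build the tree from the bottom:
V(4) + S(6) → 10
10 + Y(11) → 21
Q(13) + R(15) → 28
W(16) + T(18) → 34
21 + 28 → 49
34 + 49 → 83
V's leaf is at depth 4, giving a 4-bit codeword.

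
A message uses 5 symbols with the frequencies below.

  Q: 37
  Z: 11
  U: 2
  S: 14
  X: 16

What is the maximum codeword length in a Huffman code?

Merge the two lowest-weight nodes at each step:
combine U(2), Z(11) → 13
combine 13, S(14) → 27
combine X(16), 27 → 43
combine Q(37), 43 → 80
The rarest symbols sit at the bottom; the longest codeword is 4 bits.

4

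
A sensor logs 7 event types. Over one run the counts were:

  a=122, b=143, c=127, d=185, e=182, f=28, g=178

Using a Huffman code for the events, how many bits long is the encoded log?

2678

Greedily combine the two least-frequent nodes:
merge f(28) and a(122): 150
merge c(127) and b(143): 270
merge 150 and g(178): 328
merge e(182) and d(185): 367
merge 270 and 328: 598
merge 367 and 598: 965
Total encoded bits = sum of merged weights = 150 + 270 + 328 + 367 + 598 + 965 = 2678.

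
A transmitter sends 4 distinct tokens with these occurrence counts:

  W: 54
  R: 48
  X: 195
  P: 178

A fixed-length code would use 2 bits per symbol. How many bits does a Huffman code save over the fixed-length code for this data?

93

Fixed-length: 2 bits × 475 symbols = 950 bits.
Huffman merges:
R(48) + W(54) → 102
102 + P(178) → 280
X(195) + 280 → 475
Huffman total = 102 + 280 + 475 = 857 bits.
Saving = 950 − 857 = 93 bits.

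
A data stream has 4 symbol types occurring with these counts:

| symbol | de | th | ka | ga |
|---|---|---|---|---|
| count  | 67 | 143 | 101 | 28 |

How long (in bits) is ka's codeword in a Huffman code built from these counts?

Build the tree from the bottom:
ga(28) + de(67) → 95
95 + ka(101) → 196
th(143) + 196 → 339
The subtree containing ka is merged 2 times, so code length = 2.

2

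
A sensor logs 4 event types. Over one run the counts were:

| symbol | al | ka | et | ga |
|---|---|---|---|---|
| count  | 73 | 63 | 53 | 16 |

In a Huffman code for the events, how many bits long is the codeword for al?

Huffman merges, smallest pair first:
ga(16) + et(53) → 69
ka(63) + 69 → 132
al(73) + 132 → 205
al is a child of the root — depth 1, so its codeword is a single bit.

1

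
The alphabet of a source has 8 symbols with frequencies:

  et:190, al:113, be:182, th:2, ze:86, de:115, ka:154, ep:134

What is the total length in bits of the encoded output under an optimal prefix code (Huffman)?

2826

Build the Huffman tree bottom-up:
combine th(2), ze(86) → 88
combine 88, al(113) → 201
combine de(115), ep(134) → 249
combine ka(154), be(182) → 336
combine et(190), 201 → 391
combine 249, 336 → 585
combine 391, 585 → 976
Total encoded bits = sum of merged weights = 88 + 201 + 249 + 336 + 391 + 585 + 976 = 2826.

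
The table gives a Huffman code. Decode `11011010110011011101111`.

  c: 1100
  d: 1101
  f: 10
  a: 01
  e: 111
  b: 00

Read left to right; each codeword is recognised as soon as it completes (prefix code):
  1101→d | 10→f | 10→f | 1100→c | 1101→d | 1101→d | 111→e
Decoded message: dffcdde

dffcdde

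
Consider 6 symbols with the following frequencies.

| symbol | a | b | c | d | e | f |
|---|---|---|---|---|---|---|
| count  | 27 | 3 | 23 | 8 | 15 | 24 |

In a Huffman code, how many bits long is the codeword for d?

4

Repeatedly merge the two smallest:
b(3) + d(8) → 11
11 + e(15) → 26
c(23) + f(24) → 47
26 + a(27) → 53
47 + 53 → 100
d's leaf is at depth 4, giving a 4-bit codeword.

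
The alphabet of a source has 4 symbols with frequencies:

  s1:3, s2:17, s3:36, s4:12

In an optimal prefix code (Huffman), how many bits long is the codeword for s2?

Build the tree from the bottom:
s1(3) + s4(12) → 15
15 + s2(17) → 32
32 + s3(36) → 68
s2's leaf is at depth 2, giving a 2-bit codeword.

2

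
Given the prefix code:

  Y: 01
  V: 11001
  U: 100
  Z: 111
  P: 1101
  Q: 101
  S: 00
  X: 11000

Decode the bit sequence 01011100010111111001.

Read left to right; each codeword is recognised as soon as it completes (prefix code):
  01→Y | 01→Y | 11000→X | 101→Q | 111→Z | 11001→V
Decoded message: YYXQZV

YYXQZV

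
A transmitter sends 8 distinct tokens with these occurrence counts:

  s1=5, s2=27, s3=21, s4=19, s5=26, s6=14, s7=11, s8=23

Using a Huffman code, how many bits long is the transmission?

Build the Huffman tree bottom-up:
combine s1(5), s7(11) → 16
combine s6(14), 16 → 30
combine s4(19), s3(21) → 40
combine s8(23), s5(26) → 49
combine s2(27), 30 → 57
combine 40, 49 → 89
combine 57, 89 → 146
The encoded length is the sum of every internal node's weight: 16 + 30 + 40 + 49 + 57 + 89 + 146 = 427 bits.

427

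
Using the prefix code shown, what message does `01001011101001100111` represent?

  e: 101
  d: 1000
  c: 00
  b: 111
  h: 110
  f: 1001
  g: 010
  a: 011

ggbgacb

Read left to right; each codeword is recognised as soon as it completes (prefix code):
  010→g | 010→g | 111→b | 010→g | 011→a | 00→c | 111→b
Decoded message: ggbgacb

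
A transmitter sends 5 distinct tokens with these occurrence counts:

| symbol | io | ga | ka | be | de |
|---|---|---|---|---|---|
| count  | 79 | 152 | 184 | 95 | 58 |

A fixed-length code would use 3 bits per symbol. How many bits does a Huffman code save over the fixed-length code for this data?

Fixed-length: 3 bits × 568 symbols = 1704 bits.
Huffman merges:
combine de(58), io(79) → 137
combine be(95), 137 → 232
combine ga(152), ka(184) → 336
combine 232, 336 → 568
Huffman total = 137 + 232 + 336 + 568 = 1273 bits.
Saving = 1704 − 1273 = 431 bits.

431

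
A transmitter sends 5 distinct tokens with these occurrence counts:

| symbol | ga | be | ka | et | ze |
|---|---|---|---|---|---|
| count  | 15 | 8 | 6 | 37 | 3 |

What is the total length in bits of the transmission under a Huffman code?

Greedily combine the two least-frequent nodes:
ze(3) + ka(6) → 9
be(8) + 9 → 17
ga(15) + 17 → 32
32 + et(37) → 69
Total encoded bits = sum of merged weights = 9 + 17 + 32 + 69 = 127.

127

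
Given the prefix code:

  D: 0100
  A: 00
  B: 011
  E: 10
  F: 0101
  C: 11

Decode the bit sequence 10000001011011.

Read left to right; each codeword is recognised as soon as it completes (prefix code):
  10→E | 00→A | 00→A | 0101→F | 10→E | 11→C
Decoded message: EAAFEC

EAAFEC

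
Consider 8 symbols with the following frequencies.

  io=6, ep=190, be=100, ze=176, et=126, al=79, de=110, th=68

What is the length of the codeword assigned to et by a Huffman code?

3

Huffman merges, smallest pair first:
merge io(6) and th(68): 74
merge 74 and al(79): 153
merge be(100) and de(110): 210
merge et(126) and 153: 279
merge ze(176) and ep(190): 366
merge 210 and 279: 489
merge 366 and 489: 855
The subtree containing et is merged 3 times, so code length = 3.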